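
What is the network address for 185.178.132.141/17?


IP:   10111001.10110010.10000100.10001101
Mask: 11111111.11111111.10000000.00000000
AND operation:
Net:  10111001.10110010.10000000.00000000
Network: 185.178.128.0/17


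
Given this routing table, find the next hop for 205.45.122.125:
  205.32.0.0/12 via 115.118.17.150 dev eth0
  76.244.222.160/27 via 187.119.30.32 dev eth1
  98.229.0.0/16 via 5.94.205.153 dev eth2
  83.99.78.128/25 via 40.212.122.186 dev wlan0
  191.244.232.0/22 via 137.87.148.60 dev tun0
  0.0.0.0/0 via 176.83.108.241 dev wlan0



Longest prefix match for 205.45.122.125:
  /12 205.32.0.0: MATCH
  /27 76.244.222.160: no
  /16 98.229.0.0: no
  /25 83.99.78.128: no
  /22 191.244.232.0: no
  /0 0.0.0.0: MATCH
Selected: next-hop 115.118.17.150 via eth0 (matched /12)


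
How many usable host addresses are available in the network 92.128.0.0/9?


Host bits = 32 - 9 = 23
Total addresses = 2^23 = 8388608
Usable = total - 2 (network and broadcast)
Usable hosts: 8388606


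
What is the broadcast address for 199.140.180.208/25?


Network: 199.140.180.128/25
Host bits = 7
Set all host bits to 1:
Broadcast: 199.140.180.255


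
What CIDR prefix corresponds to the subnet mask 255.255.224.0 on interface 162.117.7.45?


Binary: 11111111.11111111.11100000.00000000
Count leading 1s
Prefix: /19


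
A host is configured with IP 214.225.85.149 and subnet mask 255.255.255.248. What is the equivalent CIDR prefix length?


Binary: 11111111.11111111.11111111.11111000
Count leading 1s
Prefix: /29


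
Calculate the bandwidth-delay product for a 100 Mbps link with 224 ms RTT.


BDP = bandwidth * RTT
= 100 Mbps * 224 ms
= 100 * 1e6 * 224 / 1000 bits
= 22400000 bits
= 2800000 bytes
= 2734.375 KB
BDP = 22400000 bits (2800000 bytes)


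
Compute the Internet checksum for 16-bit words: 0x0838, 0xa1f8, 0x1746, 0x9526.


Sum all words (with carry folding):
+ 0x0838 = 0x0838
+ 0xa1f8 = 0xaa30
+ 0x1746 = 0xc176
+ 0x9526 = 0x569d
One's complement: ~0x569d
Checksum = 0xa962


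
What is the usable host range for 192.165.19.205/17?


Network: 192.165.0.0
Broadcast: 192.165.127.255
First usable = network + 1
Last usable = broadcast - 1
Range: 192.165.0.1 to 192.165.127.254


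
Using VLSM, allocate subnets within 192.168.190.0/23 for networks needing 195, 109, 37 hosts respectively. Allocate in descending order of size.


195 hosts -> /24 (254 usable): 192.168.190.0/24
109 hosts -> /25 (126 usable): 192.168.191.0/25
37 hosts -> /26 (62 usable): 192.168.191.128/26
Allocation: 192.168.190.0/24 (195 hosts, 254 usable); 192.168.191.0/25 (109 hosts, 126 usable); 192.168.191.128/26 (37 hosts, 62 usable)


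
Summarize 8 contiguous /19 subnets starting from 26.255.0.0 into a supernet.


Original prefix: /19
Number of subnets: 8 = 2^3
New prefix = 19 - 3 = 16
Supernet: 26.255.0.0/16


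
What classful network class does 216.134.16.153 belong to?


First octet: 216
Binary: 11011000
110xxxxx -> Class C (192-223)
Class C, default mask 255.255.255.0 (/24)


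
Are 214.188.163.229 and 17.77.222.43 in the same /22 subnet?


Mask: 255.255.252.0
214.188.163.229 AND mask = 214.188.160.0
17.77.222.43 AND mask = 17.77.220.0
No, different subnets (214.188.160.0 vs 17.77.220.0)


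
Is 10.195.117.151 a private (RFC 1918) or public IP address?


RFC 1918 private ranges:
  10.0.0.0/8 (10.0.0.0 - 10.255.255.255)
  172.16.0.0/12 (172.16.0.0 - 172.31.255.255)
  192.168.0.0/16 (192.168.0.0 - 192.168.255.255)
Private (in 10.0.0.0/8)


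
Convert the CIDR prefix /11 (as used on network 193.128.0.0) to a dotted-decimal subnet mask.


/11 means 11 network bits, 21 host bits
Binary: 11111111111000000000000000000000
Mask: 255.224.0.0


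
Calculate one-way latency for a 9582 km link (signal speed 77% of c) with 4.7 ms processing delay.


Speed = 0.77 * 3e5 km/s = 231000 km/s
Propagation delay = 9582 / 231000 = 0.0415 s = 41.4805 ms
Processing delay = 4.7 ms
Total one-way latency = 46.1805 ms


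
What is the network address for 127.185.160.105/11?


IP:   01111111.10111001.10100000.01101001
Mask: 11111111.11100000.00000000.00000000
AND operation:
Net:  01111111.10100000.00000000.00000000
Network: 127.160.0.0/11


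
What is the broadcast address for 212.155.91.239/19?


Network: 212.155.64.0/19
Host bits = 13
Set all host bits to 1:
Broadcast: 212.155.95.255


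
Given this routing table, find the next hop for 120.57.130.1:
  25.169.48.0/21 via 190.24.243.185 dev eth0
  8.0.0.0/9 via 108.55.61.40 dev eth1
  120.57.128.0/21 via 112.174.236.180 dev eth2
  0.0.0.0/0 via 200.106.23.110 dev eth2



Longest prefix match for 120.57.130.1:
  /21 25.169.48.0: no
  /9 8.0.0.0: no
  /21 120.57.128.0: MATCH
  /0 0.0.0.0: MATCH
Selected: next-hop 112.174.236.180 via eth2 (matched /21)


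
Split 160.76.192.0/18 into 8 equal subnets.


New prefix = 18 + 3 = 21
Each subnet has 2048 addresses
  160.76.192.0/21
  160.76.200.0/21
  160.76.208.0/21
  160.76.216.0/21
  160.76.224.0/21
  160.76.232.0/21
  160.76.240.0/21
  160.76.248.0/21
Subnets: 160.76.192.0/21, 160.76.200.0/21, 160.76.208.0/21, 160.76.216.0/21, 160.76.224.0/21, 160.76.232.0/21, 160.76.240.0/21, 160.76.248.0/21


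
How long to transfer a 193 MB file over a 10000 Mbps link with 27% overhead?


Effective throughput = 10000 * (1 - 27/100) = 7300 Mbps
File size in Mb = 193 * 8 = 1544 Mb
Time = 1544 / 7300
Time = 0.2115 seconds


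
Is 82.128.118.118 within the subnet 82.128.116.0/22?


Subnet network: 82.128.116.0
Test IP AND mask: 82.128.116.0
Yes, 82.128.118.118 is in 82.128.116.0/22


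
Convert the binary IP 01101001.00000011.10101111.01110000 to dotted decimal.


01101001 = 105
00000011 = 3
10101111 = 175
01110000 = 112
IP: 105.3.175.112


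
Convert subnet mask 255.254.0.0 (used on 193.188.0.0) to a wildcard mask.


Subnet mask: 255.254.0.0
Wildcard = 255.255.255.255 - subnet mask
255 - 255 = 0
255 - 254 = 1
255 - 0 = 255
255 - 0 = 255
Wildcard: 0.1.255.255


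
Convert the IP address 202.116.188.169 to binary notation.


202 = 11001010
116 = 01110100
188 = 10111100
169 = 10101001
Binary: 11001010.01110100.10111100.10101001


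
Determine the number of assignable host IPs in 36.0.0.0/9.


Host bits = 32 - 9 = 23
Total addresses = 2^23 = 8388608
Usable = total - 2 (network and broadcast)
Usable hosts: 8388606


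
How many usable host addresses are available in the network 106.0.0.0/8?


Host bits = 32 - 8 = 24
Total addresses = 2^24 = 16777216
Usable = total - 2 (network and broadcast)
Usable hosts: 16777214


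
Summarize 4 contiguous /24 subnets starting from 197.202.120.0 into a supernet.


Original prefix: /24
Number of subnets: 4 = 2^2
New prefix = 24 - 2 = 22
Supernet: 197.202.120.0/22


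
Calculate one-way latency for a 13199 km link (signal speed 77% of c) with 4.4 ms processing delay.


Speed = 0.77 * 3e5 km/s = 231000 km/s
Propagation delay = 13199 / 231000 = 0.0571 s = 57.1385 ms
Processing delay = 4.4 ms
Total one-way latency = 61.5385 ms


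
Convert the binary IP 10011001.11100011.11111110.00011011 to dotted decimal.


10011001 = 153
11100011 = 227
11111110 = 254
00011011 = 27
IP: 153.227.254.27


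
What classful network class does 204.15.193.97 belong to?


First octet: 204
Binary: 11001100
110xxxxx -> Class C (192-223)
Class C, default mask 255.255.255.0 (/24)


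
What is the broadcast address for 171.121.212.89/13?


Network: 171.120.0.0/13
Host bits = 19
Set all host bits to 1:
Broadcast: 171.127.255.255


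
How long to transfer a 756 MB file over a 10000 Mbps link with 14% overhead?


Effective throughput = 10000 * (1 - 14/100) = 8600 Mbps
File size in Mb = 756 * 8 = 6048 Mb
Time = 6048 / 8600
Time = 0.7033 seconds


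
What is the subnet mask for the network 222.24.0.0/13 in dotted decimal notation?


/13 means 13 network bits, 19 host bits
Binary: 11111111111110000000000000000000
Mask: 255.248.0.0


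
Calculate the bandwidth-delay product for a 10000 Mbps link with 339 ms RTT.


BDP = bandwidth * RTT
= 10000 Mbps * 339 ms
= 10000 * 1e6 * 339 / 1000 bits
= 3390000000 bits
= 423750000 bytes
= 413818.3594 KB
BDP = 3390000000 bits (423750000 bytes)


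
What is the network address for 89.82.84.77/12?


IP:   01011001.01010010.01010100.01001101
Mask: 11111111.11110000.00000000.00000000
AND operation:
Net:  01011001.01010000.00000000.00000000
Network: 89.80.0.0/12


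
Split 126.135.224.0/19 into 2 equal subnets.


New prefix = 19 + 1 = 20
Each subnet has 4096 addresses
  126.135.224.0/20
  126.135.240.0/20
Subnets: 126.135.224.0/20, 126.135.240.0/20


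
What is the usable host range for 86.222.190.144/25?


Network: 86.222.190.128
Broadcast: 86.222.190.255
First usable = network + 1
Last usable = broadcast - 1
Range: 86.222.190.129 to 86.222.190.254


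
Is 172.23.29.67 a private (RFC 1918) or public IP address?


RFC 1918 private ranges:
  10.0.0.0/8 (10.0.0.0 - 10.255.255.255)
  172.16.0.0/12 (172.16.0.0 - 172.31.255.255)
  192.168.0.0/16 (192.168.0.0 - 192.168.255.255)
Private (in 172.16.0.0/12)


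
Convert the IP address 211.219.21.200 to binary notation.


211 = 11010011
219 = 11011011
21 = 00010101
200 = 11001000
Binary: 11010011.11011011.00010101.11001000


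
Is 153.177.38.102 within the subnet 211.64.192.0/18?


Subnet network: 211.64.192.0
Test IP AND mask: 153.177.0.0
No, 153.177.38.102 is not in 211.64.192.0/18


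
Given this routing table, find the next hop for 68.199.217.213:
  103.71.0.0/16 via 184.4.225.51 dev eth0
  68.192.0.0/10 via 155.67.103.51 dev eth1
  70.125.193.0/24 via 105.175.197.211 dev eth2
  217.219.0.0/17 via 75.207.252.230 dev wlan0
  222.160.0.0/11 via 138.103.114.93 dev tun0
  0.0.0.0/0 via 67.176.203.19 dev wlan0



Longest prefix match for 68.199.217.213:
  /16 103.71.0.0: no
  /10 68.192.0.0: MATCH
  /24 70.125.193.0: no
  /17 217.219.0.0: no
  /11 222.160.0.0: no
  /0 0.0.0.0: MATCH
Selected: next-hop 155.67.103.51 via eth1 (matched /10)


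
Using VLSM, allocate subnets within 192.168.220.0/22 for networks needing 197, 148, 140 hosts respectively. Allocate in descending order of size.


197 hosts -> /24 (254 usable): 192.168.220.0/24
148 hosts -> /24 (254 usable): 192.168.221.0/24
140 hosts -> /24 (254 usable): 192.168.222.0/24
Allocation: 192.168.220.0/24 (197 hosts, 254 usable); 192.168.221.0/24 (148 hosts, 254 usable); 192.168.222.0/24 (140 hosts, 254 usable)


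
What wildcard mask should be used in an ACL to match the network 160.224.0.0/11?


Subnet mask: 255.224.0.0
Wildcard = 255.255.255.255 - subnet mask
255 - 255 = 0
255 - 224 = 31
255 - 0 = 255
255 - 0 = 255
Wildcard: 0.31.255.255


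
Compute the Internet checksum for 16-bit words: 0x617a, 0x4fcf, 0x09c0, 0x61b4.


Sum all words (with carry folding):
+ 0x617a = 0x617a
+ 0x4fcf = 0xb149
+ 0x09c0 = 0xbb09
+ 0x61b4 = 0x1cbe
One's complement: ~0x1cbe
Checksum = 0xe341


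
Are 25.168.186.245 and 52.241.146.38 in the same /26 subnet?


Mask: 255.255.255.192
25.168.186.245 AND mask = 25.168.186.192
52.241.146.38 AND mask = 52.241.146.0
No, different subnets (25.168.186.192 vs 52.241.146.0)


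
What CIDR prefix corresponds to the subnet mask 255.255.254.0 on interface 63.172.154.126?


Binary: 11111111.11111111.11111110.00000000
Count leading 1s
Prefix: /23


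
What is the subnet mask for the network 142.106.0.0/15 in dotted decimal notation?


/15 means 15 network bits, 17 host bits
Binary: 11111111111111100000000000000000
Mask: 255.254.0.0


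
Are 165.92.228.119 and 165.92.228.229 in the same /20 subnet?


Mask: 255.255.240.0
165.92.228.119 AND mask = 165.92.224.0
165.92.228.229 AND mask = 165.92.224.0
Yes, same subnet (165.92.224.0)


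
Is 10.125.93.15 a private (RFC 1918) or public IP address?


RFC 1918 private ranges:
  10.0.0.0/8 (10.0.0.0 - 10.255.255.255)
  172.16.0.0/12 (172.16.0.0 - 172.31.255.255)
  192.168.0.0/16 (192.168.0.0 - 192.168.255.255)
Private (in 10.0.0.0/8)


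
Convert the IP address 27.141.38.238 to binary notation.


27 = 00011011
141 = 10001101
38 = 00100110
238 = 11101110
Binary: 00011011.10001101.00100110.11101110


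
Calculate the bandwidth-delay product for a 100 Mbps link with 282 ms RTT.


BDP = bandwidth * RTT
= 100 Mbps * 282 ms
= 100 * 1e6 * 282 / 1000 bits
= 28200000 bits
= 3525000 bytes
= 3442.3828 KB
BDP = 28200000 bits (3525000 bytes)


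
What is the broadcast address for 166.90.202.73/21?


Network: 166.90.200.0/21
Host bits = 11
Set all host bits to 1:
Broadcast: 166.90.207.255


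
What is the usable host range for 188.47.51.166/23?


Network: 188.47.50.0
Broadcast: 188.47.51.255
First usable = network + 1
Last usable = broadcast - 1
Range: 188.47.50.1 to 188.47.51.254


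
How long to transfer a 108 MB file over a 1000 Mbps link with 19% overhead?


Effective throughput = 1000 * (1 - 19/100) = 810 Mbps
File size in Mb = 108 * 8 = 864 Mb
Time = 864 / 810
Time = 1.0667 seconds


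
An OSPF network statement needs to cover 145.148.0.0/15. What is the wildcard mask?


Subnet mask: 255.254.0.0
Wildcard = 255.255.255.255 - subnet mask
255 - 255 = 0
255 - 254 = 1
255 - 0 = 255
255 - 0 = 255
Wildcard: 0.1.255.255


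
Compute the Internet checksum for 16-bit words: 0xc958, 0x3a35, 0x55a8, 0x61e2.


Sum all words (with carry folding):
+ 0xc958 = 0xc958
+ 0x3a35 = 0x038e
+ 0x55a8 = 0x5936
+ 0x61e2 = 0xbb18
One's complement: ~0xbb18
Checksum = 0x44e7


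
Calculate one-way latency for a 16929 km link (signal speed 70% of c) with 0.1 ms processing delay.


Speed = 0.7 * 3e5 km/s = 210000 km/s
Propagation delay = 16929 / 210000 = 0.0806 s = 80.6143 ms
Processing delay = 0.1 ms
Total one-way latency = 80.7143 ms


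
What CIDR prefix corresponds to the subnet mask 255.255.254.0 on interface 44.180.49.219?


Binary: 11111111.11111111.11111110.00000000
Count leading 1s
Prefix: /23


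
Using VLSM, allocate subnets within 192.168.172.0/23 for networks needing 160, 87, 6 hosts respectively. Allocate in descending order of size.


160 hosts -> /24 (254 usable): 192.168.172.0/24
87 hosts -> /25 (126 usable): 192.168.173.0/25
6 hosts -> /29 (6 usable): 192.168.173.128/29
Allocation: 192.168.172.0/24 (160 hosts, 254 usable); 192.168.173.0/25 (87 hosts, 126 usable); 192.168.173.128/29 (6 hosts, 6 usable)


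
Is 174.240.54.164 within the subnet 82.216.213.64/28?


Subnet network: 82.216.213.64
Test IP AND mask: 174.240.54.160
No, 174.240.54.164 is not in 82.216.213.64/28


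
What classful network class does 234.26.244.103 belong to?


First octet: 234
Binary: 11101010
1110xxxx -> Class D (224-239)
Class D (multicast), default mask N/A


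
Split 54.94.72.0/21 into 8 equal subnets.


New prefix = 21 + 3 = 24
Each subnet has 256 addresses
  54.94.72.0/24
  54.94.73.0/24
  54.94.74.0/24
  54.94.75.0/24
  54.94.76.0/24
  54.94.77.0/24
  54.94.78.0/24
  54.94.79.0/24
Subnets: 54.94.72.0/24, 54.94.73.0/24, 54.94.74.0/24, 54.94.75.0/24, 54.94.76.0/24, 54.94.77.0/24, 54.94.78.0/24, 54.94.79.0/24


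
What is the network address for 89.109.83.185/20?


IP:   01011001.01101101.01010011.10111001
Mask: 11111111.11111111.11110000.00000000
AND operation:
Net:  01011001.01101101.01010000.00000000
Network: 89.109.80.0/20


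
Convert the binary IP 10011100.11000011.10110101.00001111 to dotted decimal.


10011100 = 156
11000011 = 195
10110101 = 181
00001111 = 15
IP: 156.195.181.15


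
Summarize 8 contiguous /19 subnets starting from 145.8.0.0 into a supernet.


Original prefix: /19
Number of subnets: 8 = 2^3
New prefix = 19 - 3 = 16
Supernet: 145.8.0.0/16


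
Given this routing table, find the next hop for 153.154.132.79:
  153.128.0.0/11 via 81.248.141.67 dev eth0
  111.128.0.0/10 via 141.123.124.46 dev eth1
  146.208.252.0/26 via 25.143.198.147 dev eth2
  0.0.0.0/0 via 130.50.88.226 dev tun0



Longest prefix match for 153.154.132.79:
  /11 153.128.0.0: MATCH
  /10 111.128.0.0: no
  /26 146.208.252.0: no
  /0 0.0.0.0: MATCH
Selected: next-hop 81.248.141.67 via eth0 (matched /11)


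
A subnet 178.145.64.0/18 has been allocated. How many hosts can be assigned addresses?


Host bits = 32 - 18 = 14
Total addresses = 2^14 = 16384
Usable = total - 2 (network and broadcast)
Usable hosts: 16382


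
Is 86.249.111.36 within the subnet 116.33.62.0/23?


Subnet network: 116.33.62.0
Test IP AND mask: 86.249.110.0
No, 86.249.111.36 is not in 116.33.62.0/23


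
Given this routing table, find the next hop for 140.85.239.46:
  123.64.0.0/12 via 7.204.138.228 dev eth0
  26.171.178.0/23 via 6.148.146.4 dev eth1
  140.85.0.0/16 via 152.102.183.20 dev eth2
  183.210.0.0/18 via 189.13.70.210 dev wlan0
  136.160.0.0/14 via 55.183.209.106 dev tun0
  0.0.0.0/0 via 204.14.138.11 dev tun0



Longest prefix match for 140.85.239.46:
  /12 123.64.0.0: no
  /23 26.171.178.0: no
  /16 140.85.0.0: MATCH
  /18 183.210.0.0: no
  /14 136.160.0.0: no
  /0 0.0.0.0: MATCH
Selected: next-hop 152.102.183.20 via eth2 (matched /16)


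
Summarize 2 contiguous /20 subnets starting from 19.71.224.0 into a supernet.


Original prefix: /20
Number of subnets: 2 = 2^1
New prefix = 20 - 1 = 19
Supernet: 19.71.224.0/19


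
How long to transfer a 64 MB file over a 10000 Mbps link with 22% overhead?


Effective throughput = 10000 * (1 - 22/100) = 7800 Mbps
File size in Mb = 64 * 8 = 512 Mb
Time = 512 / 7800
Time = 0.0656 seconds


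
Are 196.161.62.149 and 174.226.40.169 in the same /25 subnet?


Mask: 255.255.255.128
196.161.62.149 AND mask = 196.161.62.128
174.226.40.169 AND mask = 174.226.40.128
No, different subnets (196.161.62.128 vs 174.226.40.128)


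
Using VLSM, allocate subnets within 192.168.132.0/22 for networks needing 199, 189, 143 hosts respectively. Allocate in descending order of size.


199 hosts -> /24 (254 usable): 192.168.132.0/24
189 hosts -> /24 (254 usable): 192.168.133.0/24
143 hosts -> /24 (254 usable): 192.168.134.0/24
Allocation: 192.168.132.0/24 (199 hosts, 254 usable); 192.168.133.0/24 (189 hosts, 254 usable); 192.168.134.0/24 (143 hosts, 254 usable)


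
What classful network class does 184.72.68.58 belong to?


First octet: 184
Binary: 10111000
10xxxxxx -> Class B (128-191)
Class B, default mask 255.255.0.0 (/16)


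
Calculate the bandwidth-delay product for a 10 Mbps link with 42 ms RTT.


BDP = bandwidth * RTT
= 10 Mbps * 42 ms
= 10 * 1e6 * 42 / 1000 bits
= 420000 bits
= 52500 bytes
= 51.2695 KB
BDP = 420000 bits (52500 bytes)


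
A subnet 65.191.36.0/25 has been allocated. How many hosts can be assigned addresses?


Host bits = 32 - 25 = 7
Total addresses = 2^7 = 128
Usable = total - 2 (network and broadcast)
Usable hosts: 126


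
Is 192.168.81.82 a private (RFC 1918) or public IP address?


RFC 1918 private ranges:
  10.0.0.0/8 (10.0.0.0 - 10.255.255.255)
  172.16.0.0/12 (172.16.0.0 - 172.31.255.255)
  192.168.0.0/16 (192.168.0.0 - 192.168.255.255)
Private (in 192.168.0.0/16)


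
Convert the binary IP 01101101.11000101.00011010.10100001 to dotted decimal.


01101101 = 109
11000101 = 197
00011010 = 26
10100001 = 161
IP: 109.197.26.161


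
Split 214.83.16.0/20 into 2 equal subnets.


New prefix = 20 + 1 = 21
Each subnet has 2048 addresses
  214.83.16.0/21
  214.83.24.0/21
Subnets: 214.83.16.0/21, 214.83.24.0/21


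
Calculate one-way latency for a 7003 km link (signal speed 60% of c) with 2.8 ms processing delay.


Speed = 0.6 * 3e5 km/s = 180000 km/s
Propagation delay = 7003 / 180000 = 0.0389 s = 38.9056 ms
Processing delay = 2.8 ms
Total one-way latency = 41.7056 ms


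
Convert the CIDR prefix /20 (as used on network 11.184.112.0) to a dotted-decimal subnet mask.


/20 means 20 network bits, 12 host bits
Binary: 11111111111111111111000000000000
Mask: 255.255.240.0


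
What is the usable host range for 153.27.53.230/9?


Network: 153.0.0.0
Broadcast: 153.127.255.255
First usable = network + 1
Last usable = broadcast - 1
Range: 153.0.0.1 to 153.127.255.254


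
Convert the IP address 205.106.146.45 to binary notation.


205 = 11001101
106 = 01101010
146 = 10010010
45 = 00101101
Binary: 11001101.01101010.10010010.00101101


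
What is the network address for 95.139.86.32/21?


IP:   01011111.10001011.01010110.00100000
Mask: 11111111.11111111.11111000.00000000
AND operation:
Net:  01011111.10001011.01010000.00000000
Network: 95.139.80.0/21


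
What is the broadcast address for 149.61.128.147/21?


Network: 149.61.128.0/21
Host bits = 11
Set all host bits to 1:
Broadcast: 149.61.135.255


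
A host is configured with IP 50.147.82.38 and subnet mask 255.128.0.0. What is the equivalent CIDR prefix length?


Binary: 11111111.10000000.00000000.00000000
Count leading 1s
Prefix: /9


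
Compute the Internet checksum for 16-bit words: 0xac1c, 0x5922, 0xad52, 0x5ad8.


Sum all words (with carry folding):
+ 0xac1c = 0xac1c
+ 0x5922 = 0x053f
+ 0xad52 = 0xb291
+ 0x5ad8 = 0x0d6a
One's complement: ~0x0d6a
Checksum = 0xf295


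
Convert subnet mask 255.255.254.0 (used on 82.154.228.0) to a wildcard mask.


Subnet mask: 255.255.254.0
Wildcard = 255.255.255.255 - subnet mask
255 - 255 = 0
255 - 255 = 0
255 - 254 = 1
255 - 0 = 255
Wildcard: 0.0.1.255


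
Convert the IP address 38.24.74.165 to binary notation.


38 = 00100110
24 = 00011000
74 = 01001010
165 = 10100101
Binary: 00100110.00011000.01001010.10100101


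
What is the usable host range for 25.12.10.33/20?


Network: 25.12.0.0
Broadcast: 25.12.15.255
First usable = network + 1
Last usable = broadcast - 1
Range: 25.12.0.1 to 25.12.15.254


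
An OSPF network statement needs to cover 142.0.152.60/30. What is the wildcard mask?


Subnet mask: 255.255.255.252
Wildcard = 255.255.255.255 - subnet mask
255 - 255 = 0
255 - 255 = 0
255 - 255 = 0
255 - 252 = 3
Wildcard: 0.0.0.3


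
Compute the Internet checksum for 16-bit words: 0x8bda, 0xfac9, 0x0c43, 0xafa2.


Sum all words (with carry folding):
+ 0x8bda = 0x8bda
+ 0xfac9 = 0x86a4
+ 0x0c43 = 0x92e7
+ 0xafa2 = 0x428a
One's complement: ~0x428a
Checksum = 0xbd75


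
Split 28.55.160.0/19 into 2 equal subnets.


New prefix = 19 + 1 = 20
Each subnet has 4096 addresses
  28.55.160.0/20
  28.55.176.0/20
Subnets: 28.55.160.0/20, 28.55.176.0/20


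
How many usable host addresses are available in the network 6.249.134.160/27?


Host bits = 32 - 27 = 5
Total addresses = 2^5 = 32
Usable = total - 2 (network and broadcast)
Usable hosts: 30


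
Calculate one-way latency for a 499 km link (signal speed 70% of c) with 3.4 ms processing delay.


Speed = 0.7 * 3e5 km/s = 210000 km/s
Propagation delay = 499 / 210000 = 0.0024 s = 2.3762 ms
Processing delay = 3.4 ms
Total one-way latency = 5.7762 ms


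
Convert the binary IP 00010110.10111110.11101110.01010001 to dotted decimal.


00010110 = 22
10111110 = 190
11101110 = 238
01010001 = 81
IP: 22.190.238.81


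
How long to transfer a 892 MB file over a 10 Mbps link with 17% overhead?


Effective throughput = 10 * (1 - 17/100) = 8.3 Mbps
File size in Mb = 892 * 8 = 7136 Mb
Time = 7136 / 8.3
Time = 859.759 seconds


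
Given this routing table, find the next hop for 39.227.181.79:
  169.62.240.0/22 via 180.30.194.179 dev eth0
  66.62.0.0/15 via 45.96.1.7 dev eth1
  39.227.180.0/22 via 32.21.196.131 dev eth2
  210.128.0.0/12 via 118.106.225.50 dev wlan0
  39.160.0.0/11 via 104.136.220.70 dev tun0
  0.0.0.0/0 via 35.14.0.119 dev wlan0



Longest prefix match for 39.227.181.79:
  /22 169.62.240.0: no
  /15 66.62.0.0: no
  /22 39.227.180.0: MATCH
  /12 210.128.0.0: no
  /11 39.160.0.0: no
  /0 0.0.0.0: MATCH
Selected: next-hop 32.21.196.131 via eth2 (matched /22)


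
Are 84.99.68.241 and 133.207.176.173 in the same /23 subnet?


Mask: 255.255.254.0
84.99.68.241 AND mask = 84.99.68.0
133.207.176.173 AND mask = 133.207.176.0
No, different subnets (84.99.68.0 vs 133.207.176.0)


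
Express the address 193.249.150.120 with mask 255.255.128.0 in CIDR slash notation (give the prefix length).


Binary: 11111111.11111111.10000000.00000000
Count leading 1s
Prefix: /17


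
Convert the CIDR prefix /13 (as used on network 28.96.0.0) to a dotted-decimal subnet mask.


/13 means 13 network bits, 19 host bits
Binary: 11111111111110000000000000000000
Mask: 255.248.0.0


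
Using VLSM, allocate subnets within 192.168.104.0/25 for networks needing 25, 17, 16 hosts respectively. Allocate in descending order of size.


25 hosts -> /27 (30 usable): 192.168.104.0/27
17 hosts -> /27 (30 usable): 192.168.104.32/27
16 hosts -> /27 (30 usable): 192.168.104.64/27
Allocation: 192.168.104.0/27 (25 hosts, 30 usable); 192.168.104.32/27 (17 hosts, 30 usable); 192.168.104.64/27 (16 hosts, 30 usable)


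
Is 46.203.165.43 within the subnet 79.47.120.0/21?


Subnet network: 79.47.120.0
Test IP AND mask: 46.203.160.0
No, 46.203.165.43 is not in 79.47.120.0/21


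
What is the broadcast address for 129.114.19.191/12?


Network: 129.112.0.0/12
Host bits = 20
Set all host bits to 1:
Broadcast: 129.127.255.255


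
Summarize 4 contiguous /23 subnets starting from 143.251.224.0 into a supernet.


Original prefix: /23
Number of subnets: 4 = 2^2
New prefix = 23 - 2 = 21
Supernet: 143.251.224.0/21


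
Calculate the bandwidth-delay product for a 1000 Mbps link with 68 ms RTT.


BDP = bandwidth * RTT
= 1000 Mbps * 68 ms
= 1000 * 1e6 * 68 / 1000 bits
= 68000000 bits
= 8500000 bytes
= 8300.7812 KB
BDP = 68000000 bits (8500000 bytes)


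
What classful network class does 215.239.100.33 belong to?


First octet: 215
Binary: 11010111
110xxxxx -> Class C (192-223)
Class C, default mask 255.255.255.0 (/24)


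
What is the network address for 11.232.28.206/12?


IP:   00001011.11101000.00011100.11001110
Mask: 11111111.11110000.00000000.00000000
AND operation:
Net:  00001011.11100000.00000000.00000000
Network: 11.224.0.0/12


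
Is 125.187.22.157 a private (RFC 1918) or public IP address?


RFC 1918 private ranges:
  10.0.0.0/8 (10.0.0.0 - 10.255.255.255)
  172.16.0.0/12 (172.16.0.0 - 172.31.255.255)
  192.168.0.0/16 (192.168.0.0 - 192.168.255.255)
Public (not in any RFC 1918 range)


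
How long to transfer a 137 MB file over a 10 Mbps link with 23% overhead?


Effective throughput = 10 * (1 - 23/100) = 7.7 Mbps
File size in Mb = 137 * 8 = 1096 Mb
Time = 1096 / 7.7
Time = 142.3377 seconds


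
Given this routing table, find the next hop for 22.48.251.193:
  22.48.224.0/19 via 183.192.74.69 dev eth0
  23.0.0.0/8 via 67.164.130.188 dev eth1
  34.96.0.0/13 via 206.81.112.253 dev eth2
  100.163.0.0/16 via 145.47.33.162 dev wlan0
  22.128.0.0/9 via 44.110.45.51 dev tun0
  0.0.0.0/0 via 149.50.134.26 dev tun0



Longest prefix match for 22.48.251.193:
  /19 22.48.224.0: MATCH
  /8 23.0.0.0: no
  /13 34.96.0.0: no
  /16 100.163.0.0: no
  /9 22.128.0.0: no
  /0 0.0.0.0: MATCH
Selected: next-hop 183.192.74.69 via eth0 (matched /19)


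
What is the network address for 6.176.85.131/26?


IP:   00000110.10110000.01010101.10000011
Mask: 11111111.11111111.11111111.11000000
AND operation:
Net:  00000110.10110000.01010101.10000000
Network: 6.176.85.128/26


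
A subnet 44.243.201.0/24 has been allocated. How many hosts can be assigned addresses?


Host bits = 32 - 24 = 8
Total addresses = 2^8 = 256
Usable = total - 2 (network and broadcast)
Usable hosts: 254


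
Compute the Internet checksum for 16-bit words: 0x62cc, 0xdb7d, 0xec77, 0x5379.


Sum all words (with carry folding):
+ 0x62cc = 0x62cc
+ 0xdb7d = 0x3e4a
+ 0xec77 = 0x2ac2
+ 0x5379 = 0x7e3b
One's complement: ~0x7e3b
Checksum = 0x81c4


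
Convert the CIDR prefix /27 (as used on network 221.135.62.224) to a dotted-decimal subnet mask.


/27 means 27 network bits, 5 host bits
Binary: 11111111111111111111111111100000
Mask: 255.255.255.224


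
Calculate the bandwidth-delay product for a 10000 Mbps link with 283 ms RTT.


BDP = bandwidth * RTT
= 10000 Mbps * 283 ms
= 10000 * 1e6 * 283 / 1000 bits
= 2830000000 bits
= 353750000 bytes
= 345458.9844 KB
BDP = 2830000000 bits (353750000 bytes)


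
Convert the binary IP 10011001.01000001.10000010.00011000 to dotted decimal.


10011001 = 153
01000001 = 65
10000010 = 130
00011000 = 24
IP: 153.65.130.24


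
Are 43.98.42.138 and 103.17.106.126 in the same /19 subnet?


Mask: 255.255.224.0
43.98.42.138 AND mask = 43.98.32.0
103.17.106.126 AND mask = 103.17.96.0
No, different subnets (43.98.32.0 vs 103.17.96.0)


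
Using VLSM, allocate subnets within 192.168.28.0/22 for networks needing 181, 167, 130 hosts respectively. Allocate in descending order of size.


181 hosts -> /24 (254 usable): 192.168.28.0/24
167 hosts -> /24 (254 usable): 192.168.29.0/24
130 hosts -> /24 (254 usable): 192.168.30.0/24
Allocation: 192.168.28.0/24 (181 hosts, 254 usable); 192.168.29.0/24 (167 hosts, 254 usable); 192.168.30.0/24 (130 hosts, 254 usable)


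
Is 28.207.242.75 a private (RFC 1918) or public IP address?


RFC 1918 private ranges:
  10.0.0.0/8 (10.0.0.0 - 10.255.255.255)
  172.16.0.0/12 (172.16.0.0 - 172.31.255.255)
  192.168.0.0/16 (192.168.0.0 - 192.168.255.255)
Public (not in any RFC 1918 range)


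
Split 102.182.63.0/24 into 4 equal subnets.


New prefix = 24 + 2 = 26
Each subnet has 64 addresses
  102.182.63.0/26
  102.182.63.64/26
  102.182.63.128/26
  102.182.63.192/26
Subnets: 102.182.63.0/26, 102.182.63.64/26, 102.182.63.128/26, 102.182.63.192/26


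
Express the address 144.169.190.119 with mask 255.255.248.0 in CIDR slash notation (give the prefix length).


Binary: 11111111.11111111.11111000.00000000
Count leading 1s
Prefix: /21


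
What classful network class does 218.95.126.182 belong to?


First octet: 218
Binary: 11011010
110xxxxx -> Class C (192-223)
Class C, default mask 255.255.255.0 (/24)


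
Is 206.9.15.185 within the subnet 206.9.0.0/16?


Subnet network: 206.9.0.0
Test IP AND mask: 206.9.0.0
Yes, 206.9.15.185 is in 206.9.0.0/16


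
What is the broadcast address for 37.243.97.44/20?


Network: 37.243.96.0/20
Host bits = 12
Set all host bits to 1:
Broadcast: 37.243.111.255


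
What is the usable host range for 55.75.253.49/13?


Network: 55.72.0.0
Broadcast: 55.79.255.255
First usable = network + 1
Last usable = broadcast - 1
Range: 55.72.0.1 to 55.79.255.254


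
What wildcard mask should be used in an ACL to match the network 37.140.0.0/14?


Subnet mask: 255.252.0.0
Wildcard = 255.255.255.255 - subnet mask
255 - 255 = 0
255 - 252 = 3
255 - 0 = 255
255 - 0 = 255
Wildcard: 0.3.255.255


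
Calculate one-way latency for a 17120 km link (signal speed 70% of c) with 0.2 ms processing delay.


Speed = 0.7 * 3e5 km/s = 210000 km/s
Propagation delay = 17120 / 210000 = 0.0815 s = 81.5238 ms
Processing delay = 0.2 ms
Total one-way latency = 81.7238 ms


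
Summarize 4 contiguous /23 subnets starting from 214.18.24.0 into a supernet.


Original prefix: /23
Number of subnets: 4 = 2^2
New prefix = 23 - 2 = 21
Supernet: 214.18.24.0/21


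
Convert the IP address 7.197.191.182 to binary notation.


7 = 00000111
197 = 11000101
191 = 10111111
182 = 10110110
Binary: 00000111.11000101.10111111.10110110


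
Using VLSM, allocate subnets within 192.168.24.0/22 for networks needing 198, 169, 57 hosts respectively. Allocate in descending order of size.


198 hosts -> /24 (254 usable): 192.168.24.0/24
169 hosts -> /24 (254 usable): 192.168.25.0/24
57 hosts -> /26 (62 usable): 192.168.26.0/26
Allocation: 192.168.24.0/24 (198 hosts, 254 usable); 192.168.25.0/24 (169 hosts, 254 usable); 192.168.26.0/26 (57 hosts, 62 usable)


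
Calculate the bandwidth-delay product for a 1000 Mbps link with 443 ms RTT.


BDP = bandwidth * RTT
= 1000 Mbps * 443 ms
= 1000 * 1e6 * 443 / 1000 bits
= 443000000 bits
= 55375000 bytes
= 54077.1484 KB
BDP = 443000000 bits (55375000 bytes)


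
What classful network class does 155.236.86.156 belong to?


First octet: 155
Binary: 10011011
10xxxxxx -> Class B (128-191)
Class B, default mask 255.255.0.0 (/16)


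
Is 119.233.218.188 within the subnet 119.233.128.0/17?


Subnet network: 119.233.128.0
Test IP AND mask: 119.233.128.0
Yes, 119.233.218.188 is in 119.233.128.0/17


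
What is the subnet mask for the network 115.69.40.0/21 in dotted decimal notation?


/21 means 21 network bits, 11 host bits
Binary: 11111111111111111111100000000000
Mask: 255.255.248.0


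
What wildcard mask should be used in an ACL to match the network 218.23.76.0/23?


Subnet mask: 255.255.254.0
Wildcard = 255.255.255.255 - subnet mask
255 - 255 = 0
255 - 255 = 0
255 - 254 = 1
255 - 0 = 255
Wildcard: 0.0.1.255


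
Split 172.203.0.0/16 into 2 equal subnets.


New prefix = 16 + 1 = 17
Each subnet has 32768 addresses
  172.203.0.0/17
  172.203.128.0/17
Subnets: 172.203.0.0/17, 172.203.128.0/17


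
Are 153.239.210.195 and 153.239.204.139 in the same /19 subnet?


Mask: 255.255.224.0
153.239.210.195 AND mask = 153.239.192.0
153.239.204.139 AND mask = 153.239.192.0
Yes, same subnet (153.239.192.0)


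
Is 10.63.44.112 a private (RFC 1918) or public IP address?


RFC 1918 private ranges:
  10.0.0.0/8 (10.0.0.0 - 10.255.255.255)
  172.16.0.0/12 (172.16.0.0 - 172.31.255.255)
  192.168.0.0/16 (192.168.0.0 - 192.168.255.255)
Private (in 10.0.0.0/8)


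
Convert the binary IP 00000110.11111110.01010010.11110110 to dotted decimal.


00000110 = 6
11111110 = 254
01010010 = 82
11110110 = 246
IP: 6.254.82.246


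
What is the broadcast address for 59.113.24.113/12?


Network: 59.112.0.0/12
Host bits = 20
Set all host bits to 1:
Broadcast: 59.127.255.255


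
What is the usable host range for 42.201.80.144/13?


Network: 42.200.0.0
Broadcast: 42.207.255.255
First usable = network + 1
Last usable = broadcast - 1
Range: 42.200.0.1 to 42.207.255.254


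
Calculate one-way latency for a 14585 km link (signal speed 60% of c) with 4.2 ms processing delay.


Speed = 0.6 * 3e5 km/s = 180000 km/s
Propagation delay = 14585 / 180000 = 0.081 s = 81.0278 ms
Processing delay = 4.2 ms
Total one-way latency = 85.2278 ms


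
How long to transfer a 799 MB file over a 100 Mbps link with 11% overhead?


Effective throughput = 100 * (1 - 11/100) = 89 Mbps
File size in Mb = 799 * 8 = 6392 Mb
Time = 6392 / 89
Time = 71.8202 seconds


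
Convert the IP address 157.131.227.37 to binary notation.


157 = 10011101
131 = 10000011
227 = 11100011
37 = 00100101
Binary: 10011101.10000011.11100011.00100101


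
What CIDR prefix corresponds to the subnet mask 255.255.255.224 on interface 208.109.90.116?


Binary: 11111111.11111111.11111111.11100000
Count leading 1s
Prefix: /27


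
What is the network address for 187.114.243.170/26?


IP:   10111011.01110010.11110011.10101010
Mask: 11111111.11111111.11111111.11000000
AND operation:
Net:  10111011.01110010.11110011.10000000
Network: 187.114.243.128/26


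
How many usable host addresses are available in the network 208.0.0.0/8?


Host bits = 32 - 8 = 24
Total addresses = 2^24 = 16777216
Usable = total - 2 (network and broadcast)
Usable hosts: 16777214


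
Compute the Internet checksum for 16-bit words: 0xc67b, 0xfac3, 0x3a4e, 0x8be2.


Sum all words (with carry folding):
+ 0xc67b = 0xc67b
+ 0xfac3 = 0xc13f
+ 0x3a4e = 0xfb8d
+ 0x8be2 = 0x8770
One's complement: ~0x8770
Checksum = 0x788f


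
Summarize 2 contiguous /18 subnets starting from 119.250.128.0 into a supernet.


Original prefix: /18
Number of subnets: 2 = 2^1
New prefix = 18 - 1 = 17
Supernet: 119.250.128.0/17


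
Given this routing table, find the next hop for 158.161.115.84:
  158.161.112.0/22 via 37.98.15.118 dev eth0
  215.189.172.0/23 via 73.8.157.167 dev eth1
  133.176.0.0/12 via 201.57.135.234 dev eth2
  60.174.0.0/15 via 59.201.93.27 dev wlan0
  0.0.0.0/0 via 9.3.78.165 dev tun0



Longest prefix match for 158.161.115.84:
  /22 158.161.112.0: MATCH
  /23 215.189.172.0: no
  /12 133.176.0.0: no
  /15 60.174.0.0: no
  /0 0.0.0.0: MATCH
Selected: next-hop 37.98.15.118 via eth0 (matched /22)


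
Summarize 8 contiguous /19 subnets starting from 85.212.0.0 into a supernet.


Original prefix: /19
Number of subnets: 8 = 2^3
New prefix = 19 - 3 = 16
Supernet: 85.212.0.0/16


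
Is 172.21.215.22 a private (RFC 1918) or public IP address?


RFC 1918 private ranges:
  10.0.0.0/8 (10.0.0.0 - 10.255.255.255)
  172.16.0.0/12 (172.16.0.0 - 172.31.255.255)
  192.168.0.0/16 (192.168.0.0 - 192.168.255.255)
Private (in 172.16.0.0/12)


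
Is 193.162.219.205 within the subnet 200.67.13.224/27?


Subnet network: 200.67.13.224
Test IP AND mask: 193.162.219.192
No, 193.162.219.205 is not in 200.67.13.224/27


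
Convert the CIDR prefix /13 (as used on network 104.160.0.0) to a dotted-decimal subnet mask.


/13 means 13 network bits, 19 host bits
Binary: 11111111111110000000000000000000
Mask: 255.248.0.0


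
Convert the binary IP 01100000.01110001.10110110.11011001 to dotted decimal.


01100000 = 96
01110001 = 113
10110110 = 182
11011001 = 217
IP: 96.113.182.217


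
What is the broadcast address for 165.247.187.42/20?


Network: 165.247.176.0/20
Host bits = 12
Set all host bits to 1:
Broadcast: 165.247.191.255


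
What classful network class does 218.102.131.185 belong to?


First octet: 218
Binary: 11011010
110xxxxx -> Class C (192-223)
Class C, default mask 255.255.255.0 (/24)


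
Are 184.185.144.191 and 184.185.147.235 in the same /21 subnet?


Mask: 255.255.248.0
184.185.144.191 AND mask = 184.185.144.0
184.185.147.235 AND mask = 184.185.144.0
Yes, same subnet (184.185.144.0)


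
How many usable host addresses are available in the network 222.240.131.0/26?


Host bits = 32 - 26 = 6
Total addresses = 2^6 = 64
Usable = total - 2 (network and broadcast)
Usable hosts: 62


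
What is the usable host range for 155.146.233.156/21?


Network: 155.146.232.0
Broadcast: 155.146.239.255
First usable = network + 1
Last usable = broadcast - 1
Range: 155.146.232.1 to 155.146.239.254


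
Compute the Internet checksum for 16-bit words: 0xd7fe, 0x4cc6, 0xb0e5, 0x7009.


Sum all words (with carry folding):
+ 0xd7fe = 0xd7fe
+ 0x4cc6 = 0x24c5
+ 0xb0e5 = 0xd5aa
+ 0x7009 = 0x45b4
One's complement: ~0x45b4
Checksum = 0xba4b


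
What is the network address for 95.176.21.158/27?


IP:   01011111.10110000.00010101.10011110
Mask: 11111111.11111111.11111111.11100000
AND operation:
Net:  01011111.10110000.00010101.10000000
Network: 95.176.21.128/27


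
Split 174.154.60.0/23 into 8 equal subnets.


New prefix = 23 + 3 = 26
Each subnet has 64 addresses
  174.154.60.0/26
  174.154.60.64/26
  174.154.60.128/26
  174.154.60.192/26
  174.154.61.0/26
  174.154.61.64/26
  174.154.61.128/26
  174.154.61.192/26
Subnets: 174.154.60.0/26, 174.154.60.64/26, 174.154.60.128/26, 174.154.60.192/26, 174.154.61.0/26, 174.154.61.64/26, 174.154.61.128/26, 174.154.61.192/26


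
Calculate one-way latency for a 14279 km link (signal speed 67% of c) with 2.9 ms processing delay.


Speed = 0.67 * 3e5 km/s = 201000 km/s
Propagation delay = 14279 / 201000 = 0.071 s = 71.0398 ms
Processing delay = 2.9 ms
Total one-way latency = 73.9398 ms


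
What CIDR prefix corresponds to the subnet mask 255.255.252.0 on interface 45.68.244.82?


Binary: 11111111.11111111.11111100.00000000
Count leading 1s
Prefix: /22


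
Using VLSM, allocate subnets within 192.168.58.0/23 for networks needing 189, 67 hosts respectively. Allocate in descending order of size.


189 hosts -> /24 (254 usable): 192.168.58.0/24
67 hosts -> /25 (126 usable): 192.168.59.0/25
Allocation: 192.168.58.0/24 (189 hosts, 254 usable); 192.168.59.0/25 (67 hosts, 126 usable)


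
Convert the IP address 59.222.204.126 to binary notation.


59 = 00111011
222 = 11011110
204 = 11001100
126 = 01111110
Binary: 00111011.11011110.11001100.01111110
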